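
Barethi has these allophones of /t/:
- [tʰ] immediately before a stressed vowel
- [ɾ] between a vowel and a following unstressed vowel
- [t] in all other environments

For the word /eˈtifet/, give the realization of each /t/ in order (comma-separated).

Occurrence 1 (position 2): immediately before a stressed vowel → [tʰ].
Occurrence 2 (position 6): no conditioning environment matches → elsewhere allophone [t].

[tʰ], [t]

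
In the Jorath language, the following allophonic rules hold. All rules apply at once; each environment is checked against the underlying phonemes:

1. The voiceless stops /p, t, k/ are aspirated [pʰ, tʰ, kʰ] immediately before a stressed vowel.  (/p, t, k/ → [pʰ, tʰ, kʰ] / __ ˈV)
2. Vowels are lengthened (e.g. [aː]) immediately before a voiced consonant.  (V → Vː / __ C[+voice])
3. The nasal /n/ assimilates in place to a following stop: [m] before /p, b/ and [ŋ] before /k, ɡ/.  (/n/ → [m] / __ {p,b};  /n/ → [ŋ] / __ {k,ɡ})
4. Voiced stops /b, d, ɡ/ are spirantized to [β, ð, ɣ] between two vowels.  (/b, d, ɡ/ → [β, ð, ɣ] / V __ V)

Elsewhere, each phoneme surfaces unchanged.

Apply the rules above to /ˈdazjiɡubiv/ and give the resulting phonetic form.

/d/ — word-initial; rule 4 does not apply here → [d].
/a/ meets the environment for rule 2 (before a voiced consonant) → [aː].
/z/ stays [z].
/j/ (between /z/ and /i/): no rule targets it → [j].
/i/ meets the environment for rule 2 (before a voiced consonant) → [iː].
/ɡ/ (between /i/ and /u/): between two vowels, so rule 4 applies → [ɣ].
/u/ (between /ɡ/ and /b/) occurs before a voiced consonant → [uː] by rule 2.
/b/ (between /u/ and /i/): between two vowels, so rule 4 applies → [β].
/i/ meets the environment for rule 2 (before a voiced consonant) → [iː].
/v/ stays [v].

[ˈdaːzjiːɣuːβiːv]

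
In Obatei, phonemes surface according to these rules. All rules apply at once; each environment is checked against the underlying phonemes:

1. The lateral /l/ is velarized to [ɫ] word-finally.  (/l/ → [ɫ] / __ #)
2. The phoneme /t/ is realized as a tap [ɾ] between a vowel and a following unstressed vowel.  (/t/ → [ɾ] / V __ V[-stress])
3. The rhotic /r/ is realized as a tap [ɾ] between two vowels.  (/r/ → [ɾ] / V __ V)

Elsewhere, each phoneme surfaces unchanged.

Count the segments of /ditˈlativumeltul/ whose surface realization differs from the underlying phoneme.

Segments that undergo a rule: /t/ → [ɾ] (rule 2); /l/ → [ɫ] (rule 1).
All other segments surface unchanged.

2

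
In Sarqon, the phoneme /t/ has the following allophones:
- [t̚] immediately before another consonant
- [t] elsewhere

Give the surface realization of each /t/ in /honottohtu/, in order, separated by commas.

[t̚], [t], [t]

Occurrence 1 (position 5): immediately before another consonant → [t̚].
Occurrence 2 (position 6): no conditioning environment matches → elsewhere allophone [t].
Occurrence 3 (position 9): no conditioning environment matches → elsewhere allophone [t].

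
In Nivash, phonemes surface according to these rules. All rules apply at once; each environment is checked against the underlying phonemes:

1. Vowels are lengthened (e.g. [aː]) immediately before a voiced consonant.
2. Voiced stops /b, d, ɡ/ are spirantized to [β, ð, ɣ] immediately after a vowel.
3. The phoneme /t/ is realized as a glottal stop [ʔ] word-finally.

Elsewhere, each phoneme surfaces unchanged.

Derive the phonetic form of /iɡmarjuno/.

/i/ meets the environment for rule 1 (before a voiced consonant) → [iː].
Rule 2 applies to /ɡ/ (between /i/ and /m/: immediately after a vowel) → [ɣ].
/m/ (between /ɡ/ and /a/): no rule targets it → [m].
/a/ meets the environment for rule 1 (before a voiced consonant) → [aː].
/r/ (between /a/ and /j/) is unaffected → [r].
/j/ — not in any rule's target class → [j].
/u/ meets the environment for rule 1 (before a voiced consonant) → [uː].
/n/ (between /u/ and /o/) is unaffected → [n].
/o/ (word-final): rule 1 targets it, but not before a voiced consonant → unchanged [o].

[iːɣmaːrjuːno]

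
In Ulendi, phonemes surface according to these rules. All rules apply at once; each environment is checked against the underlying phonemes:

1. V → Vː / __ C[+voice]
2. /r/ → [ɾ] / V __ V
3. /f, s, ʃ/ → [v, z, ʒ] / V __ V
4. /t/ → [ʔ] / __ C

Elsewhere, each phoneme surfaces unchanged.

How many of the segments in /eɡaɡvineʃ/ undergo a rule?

Segments that undergo a rule: /e/ → [eː] (rule 1); /a/ → [aː] (rule 1); /i/ → [iː] (rule 1).
All other segments surface unchanged.

3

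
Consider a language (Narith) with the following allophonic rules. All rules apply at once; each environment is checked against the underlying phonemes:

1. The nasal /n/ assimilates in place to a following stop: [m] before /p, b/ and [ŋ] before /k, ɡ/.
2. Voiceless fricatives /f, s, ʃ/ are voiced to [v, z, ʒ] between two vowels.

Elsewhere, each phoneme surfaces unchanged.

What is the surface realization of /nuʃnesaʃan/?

/n/ — word-initial; rule 1 does not apply here → [n].
/u/ — not in any rule's target class → [u].
/ʃ/ — between /u/ and /n/; rule 2 does not apply here → [ʃ].
/n/ (between /ʃ/ and /e/) is in the target of rule 1 but the environment (before a labial or velar stop) is not met → [n].
/e/ stays [e].
/s/ (between /e/ and /a/) occurs between two vowels → [z] by rule 2.
/a/ stays [a].
/ʃ/ (between /a/ and /a/) occurs between two vowels → [ʒ] by rule 2.
/a/ — not in any rule's target class → [a].
/n/ (word-final) is in the target of rule 1 but the environment (before a labial or velar stop) is not met → [n].

[nuʃnezaʒan]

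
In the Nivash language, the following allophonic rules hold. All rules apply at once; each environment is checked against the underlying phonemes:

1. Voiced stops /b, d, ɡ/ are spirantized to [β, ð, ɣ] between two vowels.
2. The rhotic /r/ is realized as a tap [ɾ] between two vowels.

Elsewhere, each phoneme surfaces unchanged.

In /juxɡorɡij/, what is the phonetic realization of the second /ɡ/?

[ɡ]

/ɡ/ (between /r/ and /i/): rule 1 targets it, but not between two vowels → unchanged [ɡ].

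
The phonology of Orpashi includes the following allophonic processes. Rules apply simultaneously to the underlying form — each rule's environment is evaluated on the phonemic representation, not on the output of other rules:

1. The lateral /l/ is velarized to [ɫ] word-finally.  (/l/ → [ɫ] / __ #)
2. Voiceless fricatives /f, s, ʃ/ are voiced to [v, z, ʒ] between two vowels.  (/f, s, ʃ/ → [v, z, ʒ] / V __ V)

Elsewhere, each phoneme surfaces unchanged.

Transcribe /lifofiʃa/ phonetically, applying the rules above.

[livoviʒa]

/l/ (word-initial): rule 1 targets it, but not word-finally → unchanged [l].
/i/ stays [i].
/f/ (between /i/ and /o/): between two vowels, so rule 2 applies → [v].
/o/ (between /f/ and /f/) is unaffected → [o].
/f/ (between /o/ and /i/) occurs between two vowels → [v] by rule 2.
/i/ stays [i].
/ʃ/ — between /i/ and /a/, between two vowels — surfaces as [ʒ] (rule 2).
/a/ stays [a].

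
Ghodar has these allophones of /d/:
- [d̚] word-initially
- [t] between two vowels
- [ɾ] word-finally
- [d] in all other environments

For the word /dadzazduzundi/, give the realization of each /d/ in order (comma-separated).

[d̚], [d], [d], [d]

Occurrence 1 (position 1): word-initially → [d̚].
Occurrence 2 (position 3): no conditioning environment matches → elsewhere allophone [d].
Occurrence 3 (position 7): no conditioning environment matches → elsewhere allophone [d].
Occurrence 4 (position 12): no conditioning environment matches → elsewhere allophone [d].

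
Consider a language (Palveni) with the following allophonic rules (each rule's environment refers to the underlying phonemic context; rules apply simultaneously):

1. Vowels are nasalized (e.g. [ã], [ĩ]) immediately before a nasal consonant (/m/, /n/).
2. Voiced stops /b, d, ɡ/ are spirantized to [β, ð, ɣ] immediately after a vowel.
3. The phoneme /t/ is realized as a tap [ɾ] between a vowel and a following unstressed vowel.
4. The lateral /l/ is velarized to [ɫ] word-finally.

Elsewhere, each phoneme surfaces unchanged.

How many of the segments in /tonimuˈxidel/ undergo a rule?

4

Segments that undergo a rule: /o/ → [õ] (rule 1); /i/ → [ĩ] (rule 1); /d/ → [ð] (rule 2); /l/ → [ɫ] (rule 4).
All other segments surface unchanged.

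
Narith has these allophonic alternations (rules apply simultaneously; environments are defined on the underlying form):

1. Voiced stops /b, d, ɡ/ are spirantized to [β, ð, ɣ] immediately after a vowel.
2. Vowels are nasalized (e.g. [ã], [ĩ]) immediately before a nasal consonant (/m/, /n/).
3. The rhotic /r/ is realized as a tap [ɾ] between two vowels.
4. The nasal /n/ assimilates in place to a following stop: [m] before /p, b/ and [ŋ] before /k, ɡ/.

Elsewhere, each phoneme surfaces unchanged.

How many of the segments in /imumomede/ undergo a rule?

Segments that undergo a rule: /i/ → [ĩ] (rule 2); /u/ → [ũ] (rule 2); /o/ → [õ] (rule 2); /d/ → [ð] (rule 1).
All other segments surface unchanged.

4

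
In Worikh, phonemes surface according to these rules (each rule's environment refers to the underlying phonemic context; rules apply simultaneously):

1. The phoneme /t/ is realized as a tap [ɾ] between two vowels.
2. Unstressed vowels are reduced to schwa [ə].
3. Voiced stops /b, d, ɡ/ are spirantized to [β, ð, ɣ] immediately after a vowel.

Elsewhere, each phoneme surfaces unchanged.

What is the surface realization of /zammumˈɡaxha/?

/z/ — not in any rule's target class → [z].
/a/ — between /z/ and /m/, in an unstressed syllable — surfaces as [ə] (rule 2).
/m/ (between /a/ and /m/) is unaffected → [m].
/m/ (between /m/ and /u/): no rule targets it → [m].
/u/ (between /m/ and /m/): in an unstressed syllable, so rule 2 applies → [ə].
/m/ (between /u/ and /ɡ/): no rule targets it → [m].
/ɡ/ (between /m/ and /a/) fails the environment for rule 3, so it stays [ɡ].
/a/ — between /ɡ/ and /x/; rule 2 does not apply here → [a].
/x/ stays [x].
/h/ (between /x/ and /a/) is unaffected → [h].
/a/ — word-final, in an unstressed syllable — surfaces as [ə] (rule 2).

[zəmməmˈɡaxhə]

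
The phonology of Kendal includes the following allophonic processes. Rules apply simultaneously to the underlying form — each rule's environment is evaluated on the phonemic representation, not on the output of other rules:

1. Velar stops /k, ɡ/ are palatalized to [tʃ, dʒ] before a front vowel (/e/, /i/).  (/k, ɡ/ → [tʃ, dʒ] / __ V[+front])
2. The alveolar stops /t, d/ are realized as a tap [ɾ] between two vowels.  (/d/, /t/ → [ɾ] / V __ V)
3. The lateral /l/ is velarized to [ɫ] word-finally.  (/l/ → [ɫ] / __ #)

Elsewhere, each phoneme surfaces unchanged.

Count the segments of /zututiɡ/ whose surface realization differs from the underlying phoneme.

2

Segments that undergo a rule: /t/ → [ɾ] (rule 2); /t/ → [ɾ] (rule 2).
All other segments surface unchanged.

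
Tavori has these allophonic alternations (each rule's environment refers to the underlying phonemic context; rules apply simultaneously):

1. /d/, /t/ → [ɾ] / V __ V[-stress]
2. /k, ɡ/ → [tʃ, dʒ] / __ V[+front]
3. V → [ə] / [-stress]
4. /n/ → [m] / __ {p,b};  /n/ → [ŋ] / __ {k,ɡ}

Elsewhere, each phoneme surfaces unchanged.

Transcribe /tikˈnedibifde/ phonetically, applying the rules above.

/t/ (word-initial): rule 1 targets it, but not between a vowel and a following unstressed vowel → unchanged [t].
/i/ meets the environment for rule 3 (in an unstressed syllable) → [ə].
/k/ (between /i/ and /n/) fails the environment for rule 2, so it stays [k].
/n/ (between /k/ and /e/): rule 4 targets it, but not before a labial or velar stop → unchanged [n].
/e/ (between /n/ and /d/) is in the target of rule 3 but the environment (in an unstressed syllable) is not met → [e].
Rule 1 applies to /d/ (between /e/ and /i/: between a vowel and a following unstressed vowel) → [ɾ].
/i/ — between /d/ and /b/, in an unstressed syllable — surfaces as [ə] (rule 3).
/b/ (between /i/ and /i/): no rule targets it → [b].
/i/ — between /b/ and /f/, in an unstressed syllable — surfaces as [ə] (rule 3).
/f/ — not in any rule's target class → [f].
/d/ (between /f/ and /e/) fails the environment for rule 1, so it stays [d].
Rule 3 applies to /e/ (word-final: in an unstressed syllable) → [ə].

[təkˈneɾəbəfdə]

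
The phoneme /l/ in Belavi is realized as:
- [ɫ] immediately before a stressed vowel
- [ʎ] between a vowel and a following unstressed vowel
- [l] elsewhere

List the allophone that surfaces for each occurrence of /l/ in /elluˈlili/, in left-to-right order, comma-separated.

[l], [l], [ɫ], [ʎ]

Occurrence 1 (position 2): no conditioning environment matches → elsewhere allophone [l].
Occurrence 2 (position 3): no conditioning environment matches → elsewhere allophone [l].
Occurrence 3 (position 5): immediately before a stressed vowel → [ɫ].
Occurrence 4 (position 7): between a vowel and a following unstressed vowel → [ʎ].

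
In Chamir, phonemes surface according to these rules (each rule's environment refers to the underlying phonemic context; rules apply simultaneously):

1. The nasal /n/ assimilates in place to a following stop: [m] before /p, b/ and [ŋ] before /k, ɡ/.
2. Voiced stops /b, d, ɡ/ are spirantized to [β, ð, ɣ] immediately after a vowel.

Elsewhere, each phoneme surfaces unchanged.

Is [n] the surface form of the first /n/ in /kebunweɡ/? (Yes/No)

Yes

/n/ — between /u/ and /w/; rule 1 does not apply here → [n].
The actual realization is [n], which matches [n].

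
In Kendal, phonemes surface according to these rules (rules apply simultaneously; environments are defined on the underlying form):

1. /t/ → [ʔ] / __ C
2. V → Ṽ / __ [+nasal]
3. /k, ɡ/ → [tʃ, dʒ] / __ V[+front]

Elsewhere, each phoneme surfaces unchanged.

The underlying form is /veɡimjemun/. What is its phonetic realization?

/v/ stays [v].
/e/ (between /v/ and /ɡ/) is in the target of rule 2 but the environment (before a nasal consonant) is not met → [e].
/ɡ/ (between /e/ and /i/): before a front vowel, so rule 3 applies → [dʒ].
/i/ meets the environment for rule 2 (before a nasal consonant) → [ĩ].
/m/ stays [m].
/j/ (between /m/ and /e/): no rule targets it → [j].
/e/ (between /j/ and /m/) occurs before a nasal consonant → [ẽ] by rule 2.
/m/ stays [m].
/u/ meets the environment for rule 2 (before a nasal consonant) → [ũ].
/n/ (word-final): no rule targets it → [n].

[vedʒĩmjẽmũn]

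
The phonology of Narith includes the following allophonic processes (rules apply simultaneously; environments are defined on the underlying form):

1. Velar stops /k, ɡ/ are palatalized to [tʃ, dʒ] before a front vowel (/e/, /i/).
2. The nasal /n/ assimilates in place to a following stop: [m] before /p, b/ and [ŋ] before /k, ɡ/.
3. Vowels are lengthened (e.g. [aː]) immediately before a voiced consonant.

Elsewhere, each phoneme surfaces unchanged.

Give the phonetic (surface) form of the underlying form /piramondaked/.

/i/ (between /p/ and /r/): before a voiced consonant, so rule 3 applies → [iː].
/a/ (between /r/ and /m/) occurs before a voiced consonant → [aː] by rule 3.
Rule 3 applies to /o/ (between /m/ and /n/: before a voiced consonant) → [oː].
/n/ (between /o/ and /d/) fails the environment for rule 2, so it stays [n].
/a/ (between /d/ and /k/): rule 3 targets it, but not before a voiced consonant → unchanged [a].
Rule 1 applies to /k/ (between /a/ and /e/: before a front vowel) → [tʃ].
/e/ (between /k/ and /d/): before a voiced consonant, so rule 3 applies → [eː].

[piːraːmoːndatʃeːd]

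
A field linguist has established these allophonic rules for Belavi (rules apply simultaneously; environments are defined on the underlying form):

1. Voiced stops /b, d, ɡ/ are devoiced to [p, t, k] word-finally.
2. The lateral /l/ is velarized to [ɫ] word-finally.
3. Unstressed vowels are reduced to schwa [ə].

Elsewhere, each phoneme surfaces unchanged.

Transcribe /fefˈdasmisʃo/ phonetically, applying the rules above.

/e/ (between /f/ and /f/) occurs in an unstressed syllable → [ə] by rule 3.
/d/ (between /f/ and /a/): rule 1 targets it, but not word-finally → unchanged [d].
/a/ (between /d/ and /s/): rule 3 targets it, but not in an unstressed syllable → unchanged [a].
Rule 3 applies to /i/ (between /m/ and /s/: in an unstressed syllable) → [ə].
/o/ meets the environment for rule 3 (in an unstressed syllable) → [ə].

[fəfˈdasməsʃə]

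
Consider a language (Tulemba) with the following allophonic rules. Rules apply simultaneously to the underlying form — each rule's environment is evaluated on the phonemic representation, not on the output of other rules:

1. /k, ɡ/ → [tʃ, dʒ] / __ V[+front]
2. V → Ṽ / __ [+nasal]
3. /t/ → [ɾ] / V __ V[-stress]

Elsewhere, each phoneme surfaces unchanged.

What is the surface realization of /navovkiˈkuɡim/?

[navovtʃiˈkudʒĩm]

/a/ — between /n/ and /v/; rule 2 does not apply here → [a].
/o/ (between /v/ and /v/): rule 2 targets it, but not before a nasal consonant → unchanged [o].
Rule 1 applies to /k/ (between /v/ and /i/: before a front vowel) → [tʃ].
/i/ (between /k/ and /k/): rule 2 targets it, but not before a nasal consonant → unchanged [i].
/k/ (between /i/ and /u/) is in the target of rule 1 but the environment (before a front vowel) is not met → [k].
/u/ (between /k/ and /ɡ/): rule 2 targets it, but not before a nasal consonant → unchanged [u].
Rule 1 applies to /ɡ/ (between /u/ and /i/: before a front vowel) → [dʒ].
/i/ (between /ɡ/ and /m/): before a nasal consonant, so rule 2 applies → [ĩ].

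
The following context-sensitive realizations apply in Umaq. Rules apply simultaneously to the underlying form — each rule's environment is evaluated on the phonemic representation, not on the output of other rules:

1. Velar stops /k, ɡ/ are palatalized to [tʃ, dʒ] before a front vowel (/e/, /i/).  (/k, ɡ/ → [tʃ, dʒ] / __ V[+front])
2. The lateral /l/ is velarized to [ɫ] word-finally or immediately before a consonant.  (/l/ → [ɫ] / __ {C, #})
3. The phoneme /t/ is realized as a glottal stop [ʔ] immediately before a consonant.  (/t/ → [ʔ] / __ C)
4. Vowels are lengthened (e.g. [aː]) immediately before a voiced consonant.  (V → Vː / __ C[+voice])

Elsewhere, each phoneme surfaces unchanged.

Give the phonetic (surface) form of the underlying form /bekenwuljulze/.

/b/ stays [b].
/e/ — between /b/ and /k/; rule 4 does not apply here → [e].
Rule 1 applies to /k/ (between /e/ and /e/: before a front vowel) → [tʃ].
/e/ (between /k/ and /n/) occurs before a voiced consonant → [eː] by rule 4.
/n/ stays [n].
/w/ (between /n/ and /u/) is unaffected → [w].
/u/ — between /w/ and /l/, before a voiced consonant — surfaces as [uː] (rule 4).
/l/ meets the environment for rule 2 (word-finally or immediately before a consonant) → [ɫ].
/j/ stays [j].
/u/ — between /j/ and /l/, before a voiced consonant — surfaces as [uː] (rule 4).
/l/ meets the environment for rule 2 (word-finally or immediately before a consonant) → [ɫ].
/z/ — not in any rule's target class → [z].
/e/ (word-final) is in the target of rule 4 but the environment (before a voiced consonant) is not met → [e].

[betʃeːnwuːɫjuːɫze]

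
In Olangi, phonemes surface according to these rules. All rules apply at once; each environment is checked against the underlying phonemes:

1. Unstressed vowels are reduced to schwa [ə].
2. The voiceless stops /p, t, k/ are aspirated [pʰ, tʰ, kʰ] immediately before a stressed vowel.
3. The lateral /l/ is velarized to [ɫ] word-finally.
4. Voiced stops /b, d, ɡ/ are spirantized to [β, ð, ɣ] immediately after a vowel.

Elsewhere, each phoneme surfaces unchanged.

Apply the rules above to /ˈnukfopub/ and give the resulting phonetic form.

[ˈnukfəpəβ]

/n/ stays [n].
/u/ (between /n/ and /k/): rule 1 targets it, but not in an unstressed syllable → unchanged [u].
/k/ — between /u/ and /f/; rule 2 does not apply here → [k].
/f/ stays [f].
/o/ meets the environment for rule 1 (in an unstressed syllable) → [ə].
/p/ — between /o/ and /u/; rule 2 does not apply here → [p].
/u/ (between /p/ and /b/): in an unstressed syllable, so rule 1 applies → [ə].
/b/ (word-final): immediately after a vowel, so rule 4 applies → [β].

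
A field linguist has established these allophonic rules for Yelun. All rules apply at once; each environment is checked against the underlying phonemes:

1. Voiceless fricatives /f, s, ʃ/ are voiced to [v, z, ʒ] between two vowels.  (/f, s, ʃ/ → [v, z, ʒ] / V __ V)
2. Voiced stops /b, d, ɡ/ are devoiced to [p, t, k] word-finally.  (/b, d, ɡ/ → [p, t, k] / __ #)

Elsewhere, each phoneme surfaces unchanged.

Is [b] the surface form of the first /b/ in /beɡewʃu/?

Yes

/b/ (word-initial) fails the environment for rule 2, so it stays [b].
The actual realization is [b], which matches [b].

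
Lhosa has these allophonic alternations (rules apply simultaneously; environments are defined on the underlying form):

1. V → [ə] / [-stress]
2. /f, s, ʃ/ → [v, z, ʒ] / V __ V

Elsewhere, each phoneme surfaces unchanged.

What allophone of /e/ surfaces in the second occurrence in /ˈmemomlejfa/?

[ə]

/e/ meets the environment for rule 1 (in an unstressed syllable) → [ə].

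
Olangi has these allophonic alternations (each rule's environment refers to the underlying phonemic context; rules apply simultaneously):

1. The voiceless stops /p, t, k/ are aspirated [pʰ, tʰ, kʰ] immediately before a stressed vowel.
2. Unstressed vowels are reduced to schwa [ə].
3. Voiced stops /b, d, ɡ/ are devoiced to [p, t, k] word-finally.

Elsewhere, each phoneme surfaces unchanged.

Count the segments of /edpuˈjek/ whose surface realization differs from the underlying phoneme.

Segments that undergo a rule: /e/ → [ə] (rule 2); /u/ → [ə] (rule 2).
All other segments surface unchanged.

2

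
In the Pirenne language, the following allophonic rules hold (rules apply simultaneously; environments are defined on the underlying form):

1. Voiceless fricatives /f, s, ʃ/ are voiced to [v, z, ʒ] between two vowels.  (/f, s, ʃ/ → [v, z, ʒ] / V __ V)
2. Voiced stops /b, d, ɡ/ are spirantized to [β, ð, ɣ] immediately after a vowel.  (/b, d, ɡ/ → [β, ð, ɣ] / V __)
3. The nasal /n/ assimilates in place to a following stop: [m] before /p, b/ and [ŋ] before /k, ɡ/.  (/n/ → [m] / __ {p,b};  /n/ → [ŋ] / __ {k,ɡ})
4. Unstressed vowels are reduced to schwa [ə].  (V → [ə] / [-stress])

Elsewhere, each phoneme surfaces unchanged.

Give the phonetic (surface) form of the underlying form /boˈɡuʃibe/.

[bəˈɣuʒəβə]

/b/ (word-initial): rule 2 targets it, but not immediately after a vowel → unchanged [b].
/o/ (between /b/ and /ɡ/): in an unstressed syllable, so rule 4 applies → [ə].
/ɡ/ meets the environment for rule 2 (immediately after a vowel) → [ɣ].
/u/ (between /ɡ/ and /ʃ/) is in the target of rule 4 but the environment (in an unstressed syllable) is not met → [u].
/ʃ/ — between /u/ and /i/, between two vowels — surfaces as [ʒ] (rule 1).
Rule 4 applies to /i/ (between /ʃ/ and /b/: in an unstressed syllable) → [ə].
/b/ meets the environment for rule 2 (immediately after a vowel) → [β].
/e/ meets the environment for rule 4 (in an unstressed syllable) → [ə].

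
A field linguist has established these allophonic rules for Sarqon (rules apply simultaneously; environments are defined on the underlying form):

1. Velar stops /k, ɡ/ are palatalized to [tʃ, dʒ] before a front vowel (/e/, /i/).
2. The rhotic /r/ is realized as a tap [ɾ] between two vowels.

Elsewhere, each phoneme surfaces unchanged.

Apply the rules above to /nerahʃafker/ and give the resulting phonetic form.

[neɾahʃaftʃer]

/n/ (word-initial) is unaffected → [n].
/e/ (between /n/ and /r/) is unaffected → [e].
/r/ — between /e/ and /a/, between two vowels — surfaces as [ɾ] (rule 2).
/a/ stays [a].
/h/ (between /a/ and /ʃ/): no rule targets it → [h].
/ʃ/ stays [ʃ].
/a/ stays [a].
/f/ — not in any rule's target class → [f].
/k/ (between /f/ and /e/): before a front vowel, so rule 1 applies → [tʃ].
/e/ (between /k/ and /r/) is unaffected → [e].
/r/ — word-final; rule 2 does not apply here → [r].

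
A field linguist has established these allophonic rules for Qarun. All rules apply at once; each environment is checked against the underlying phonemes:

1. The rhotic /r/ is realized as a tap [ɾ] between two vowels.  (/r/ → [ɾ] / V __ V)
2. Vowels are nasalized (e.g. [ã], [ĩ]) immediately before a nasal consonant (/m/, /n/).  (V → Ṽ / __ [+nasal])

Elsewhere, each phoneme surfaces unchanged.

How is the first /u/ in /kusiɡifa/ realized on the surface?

/u/ (between /k/ and /s/): rule 2 targets it, but not before a nasal consonant → unchanged [u].

[u]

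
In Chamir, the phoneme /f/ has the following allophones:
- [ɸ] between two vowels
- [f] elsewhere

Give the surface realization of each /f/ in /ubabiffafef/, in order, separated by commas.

Occurrence 1 (position 6): no conditioning environment matches → elsewhere allophone [f].
Occurrence 2 (position 7): no conditioning environment matches → elsewhere allophone [f].
Occurrence 3 (position 9): between two vowels → [ɸ].
Occurrence 4 (position 11): no conditioning environment matches → elsewhere allophone [f].

[f], [f], [ɸ], [f]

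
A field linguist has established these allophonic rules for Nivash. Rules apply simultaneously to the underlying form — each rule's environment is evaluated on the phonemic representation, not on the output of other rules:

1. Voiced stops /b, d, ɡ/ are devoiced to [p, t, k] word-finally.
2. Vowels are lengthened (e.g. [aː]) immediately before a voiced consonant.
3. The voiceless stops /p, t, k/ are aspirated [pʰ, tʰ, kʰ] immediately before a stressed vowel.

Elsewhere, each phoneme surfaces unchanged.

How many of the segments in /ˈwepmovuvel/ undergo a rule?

3

Segments that undergo a rule: /o/ → [oː] (rule 2); /u/ → [uː] (rule 2); /e/ → [eː] (rule 2).
All other segments surface unchanged.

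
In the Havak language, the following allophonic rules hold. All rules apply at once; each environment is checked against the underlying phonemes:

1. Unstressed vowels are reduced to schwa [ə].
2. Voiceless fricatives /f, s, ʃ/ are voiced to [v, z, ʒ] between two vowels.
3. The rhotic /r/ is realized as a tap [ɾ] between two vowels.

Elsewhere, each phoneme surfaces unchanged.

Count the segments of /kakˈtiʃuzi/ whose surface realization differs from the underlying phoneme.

4

Segments that undergo a rule: /a/ → [ə] (rule 1); /ʃ/ → [ʒ] (rule 2); /u/ → [ə] (rule 1); /i/ → [ə] (rule 1).
All other segments surface unchanged.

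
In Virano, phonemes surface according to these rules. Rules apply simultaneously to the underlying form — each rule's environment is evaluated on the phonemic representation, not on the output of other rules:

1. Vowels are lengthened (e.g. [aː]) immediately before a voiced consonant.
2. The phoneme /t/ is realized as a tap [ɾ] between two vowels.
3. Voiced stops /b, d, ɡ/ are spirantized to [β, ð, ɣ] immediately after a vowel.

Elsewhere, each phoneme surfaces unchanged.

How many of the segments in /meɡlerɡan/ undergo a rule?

Segments that undergo a rule: /e/ → [eː] (rule 1); /ɡ/ → [ɣ] (rule 3); /e/ → [eː] (rule 1); /a/ → [aː] (rule 1).
All other segments surface unchanged.

4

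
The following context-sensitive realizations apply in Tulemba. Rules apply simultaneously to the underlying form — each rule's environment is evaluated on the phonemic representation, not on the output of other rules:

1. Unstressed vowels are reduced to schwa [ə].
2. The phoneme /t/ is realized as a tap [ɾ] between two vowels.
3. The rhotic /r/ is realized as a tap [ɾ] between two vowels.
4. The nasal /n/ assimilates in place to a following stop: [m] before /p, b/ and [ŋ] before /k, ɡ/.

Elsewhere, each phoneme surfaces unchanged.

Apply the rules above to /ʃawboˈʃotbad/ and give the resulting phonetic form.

/ʃ/ — not in any rule's target class → [ʃ].
/a/ (between /ʃ/ and /w/) occurs in an unstressed syllable → [ə] by rule 1.
/w/ — not in any rule's target class → [w].
/b/ (between /w/ and /o/) is unaffected → [b].
/o/ meets the environment for rule 1 (in an unstressed syllable) → [ə].
/ʃ/ (between /o/ and /o/): no rule targets it → [ʃ].
/o/ (between /ʃ/ and /t/) is in the target of rule 1 but the environment (in an unstressed syllable) is not met → [o].
/t/ — between /o/ and /b/; rule 2 does not apply here → [t].
/b/ (between /t/ and /a/) is unaffected → [b].
/a/ (between /b/ and /d/) occurs in an unstressed syllable → [ə] by rule 1.
/d/ — not in any rule's target class → [d].

[ʃəwbəˈʃotbəd]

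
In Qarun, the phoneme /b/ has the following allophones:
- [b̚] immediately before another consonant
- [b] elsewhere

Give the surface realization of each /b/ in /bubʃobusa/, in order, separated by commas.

[b], [b̚], [b]

Occurrence 1 (position 1): no conditioning environment matches → elsewhere allophone [b].
Occurrence 2 (position 3): immediately before another consonant → [b̚].
Occurrence 3 (position 6): no conditioning environment matches → elsewhere allophone [b].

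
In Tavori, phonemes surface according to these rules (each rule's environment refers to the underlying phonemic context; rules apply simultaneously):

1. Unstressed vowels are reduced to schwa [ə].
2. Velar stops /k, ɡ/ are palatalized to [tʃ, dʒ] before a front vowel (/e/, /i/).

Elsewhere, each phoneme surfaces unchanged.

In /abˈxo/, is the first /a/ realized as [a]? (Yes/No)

No

/a/ — word-initial, in an unstressed syllable — surfaces as [ə] (rule 1).
The actual realization is [ə], not [a].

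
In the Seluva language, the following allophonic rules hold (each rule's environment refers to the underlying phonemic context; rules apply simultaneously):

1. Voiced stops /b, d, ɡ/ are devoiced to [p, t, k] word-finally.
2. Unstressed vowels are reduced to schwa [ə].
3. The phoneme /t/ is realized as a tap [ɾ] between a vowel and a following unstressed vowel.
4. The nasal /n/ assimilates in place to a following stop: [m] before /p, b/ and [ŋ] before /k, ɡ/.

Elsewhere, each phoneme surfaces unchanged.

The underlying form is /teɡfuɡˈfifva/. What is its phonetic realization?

/t/ — word-initial; rule 3 does not apply here → [t].
/e/ — between /t/ and /ɡ/, in an unstressed syllable — surfaces as [ə] (rule 2).
/ɡ/ (between /e/ and /f/) fails the environment for rule 1, so it stays [ɡ].
/f/ (between /ɡ/ and /u/): no rule targets it → [f].
/u/ (between /f/ and /ɡ/) occurs in an unstressed syllable → [ə] by rule 2.
/ɡ/ — between /u/ and /f/; rule 1 does not apply here → [ɡ].
/f/ (between /ɡ/ and /i/) is unaffected → [f].
/i/ (between /f/ and /f/) is in the target of rule 2 but the environment (in an unstressed syllable) is not met → [i].
/f/ (between /i/ and /v/) is unaffected → [f].
/v/ — not in any rule's target class → [v].
/a/ meets the environment for rule 2 (in an unstressed syllable) → [ə].

[təɡfəɡˈfifvə]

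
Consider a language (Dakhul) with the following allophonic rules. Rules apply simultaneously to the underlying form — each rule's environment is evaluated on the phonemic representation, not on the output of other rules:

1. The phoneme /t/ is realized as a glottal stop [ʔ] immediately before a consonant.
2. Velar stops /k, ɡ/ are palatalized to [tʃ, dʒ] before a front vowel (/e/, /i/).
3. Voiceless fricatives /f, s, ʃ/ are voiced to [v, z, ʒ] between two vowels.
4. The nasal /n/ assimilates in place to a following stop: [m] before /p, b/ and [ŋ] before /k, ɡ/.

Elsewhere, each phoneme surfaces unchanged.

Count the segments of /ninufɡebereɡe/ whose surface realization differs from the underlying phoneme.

Segments that undergo a rule: /ɡ/ → [dʒ] (rule 2); /ɡ/ → [dʒ] (rule 2).
All other segments surface unchanged.

2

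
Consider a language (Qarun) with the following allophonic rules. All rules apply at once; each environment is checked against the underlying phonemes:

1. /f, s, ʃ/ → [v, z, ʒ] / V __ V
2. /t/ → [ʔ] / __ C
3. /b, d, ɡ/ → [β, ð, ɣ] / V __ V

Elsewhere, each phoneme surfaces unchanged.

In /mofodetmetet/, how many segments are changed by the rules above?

3

Segments that undergo a rule: /f/ → [v] (rule 1); /d/ → [ð] (rule 3); /t/ → [ʔ] (rule 2).
All other segments surface unchanged.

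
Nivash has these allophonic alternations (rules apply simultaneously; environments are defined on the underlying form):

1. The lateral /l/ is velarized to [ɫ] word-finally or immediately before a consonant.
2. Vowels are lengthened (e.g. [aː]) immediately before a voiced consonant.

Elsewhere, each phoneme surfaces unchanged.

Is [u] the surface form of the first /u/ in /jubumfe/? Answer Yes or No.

No

/u/ (between /j/ and /b/): before a voiced consonant, so rule 2 applies → [uː].
The actual realization is [uː], not [u].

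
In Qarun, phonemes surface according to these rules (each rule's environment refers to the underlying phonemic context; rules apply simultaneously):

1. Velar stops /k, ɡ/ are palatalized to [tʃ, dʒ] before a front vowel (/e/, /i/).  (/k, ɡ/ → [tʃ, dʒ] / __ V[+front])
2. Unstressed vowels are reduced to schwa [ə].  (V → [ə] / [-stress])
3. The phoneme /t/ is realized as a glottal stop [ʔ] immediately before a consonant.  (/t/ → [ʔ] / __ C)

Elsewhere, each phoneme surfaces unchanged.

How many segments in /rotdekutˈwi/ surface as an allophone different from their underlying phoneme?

Segments that undergo a rule: /o/ → [ə] (rule 2); /t/ → [ʔ] (rule 3); /e/ → [ə] (rule 2); /u/ → [ə] (rule 2); /t/ → [ʔ] (rule 3).
All other segments surface unchanged.

5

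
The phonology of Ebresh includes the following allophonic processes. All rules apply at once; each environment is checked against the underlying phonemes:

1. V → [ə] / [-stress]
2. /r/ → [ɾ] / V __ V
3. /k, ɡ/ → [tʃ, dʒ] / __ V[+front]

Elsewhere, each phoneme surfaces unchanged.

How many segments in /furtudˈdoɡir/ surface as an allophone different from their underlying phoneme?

Segments that undergo a rule: /u/ → [ə] (rule 1); /u/ → [ə] (rule 1); /ɡ/ → [dʒ] (rule 3); /i/ → [ə] (rule 1).
All other segments surface unchanged.

4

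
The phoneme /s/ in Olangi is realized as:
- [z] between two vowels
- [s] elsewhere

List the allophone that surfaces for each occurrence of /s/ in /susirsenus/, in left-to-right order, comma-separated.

[s], [z], [s], [s]

Occurrence 1 (position 1): no conditioning environment matches → elsewhere allophone [s].
Occurrence 2 (position 3): between two vowels → [z].
Occurrence 3 (position 6): no conditioning environment matches → elsewhere allophone [s].
Occurrence 4 (position 10): no conditioning environment matches → elsewhere allophone [s].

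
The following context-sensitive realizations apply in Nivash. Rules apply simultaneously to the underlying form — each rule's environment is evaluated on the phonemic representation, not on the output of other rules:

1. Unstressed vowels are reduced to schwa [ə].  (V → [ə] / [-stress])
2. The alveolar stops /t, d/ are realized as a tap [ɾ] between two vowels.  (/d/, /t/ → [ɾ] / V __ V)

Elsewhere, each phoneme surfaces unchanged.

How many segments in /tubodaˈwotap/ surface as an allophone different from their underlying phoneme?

6

Segments that undergo a rule: /u/ → [ə] (rule 1); /o/ → [ə] (rule 1); /d/ → [ɾ] (rule 2); /a/ → [ə] (rule 1); /t/ → [ɾ] (rule 2); /a/ → [ə] (rule 1).
All other segments surface unchanged.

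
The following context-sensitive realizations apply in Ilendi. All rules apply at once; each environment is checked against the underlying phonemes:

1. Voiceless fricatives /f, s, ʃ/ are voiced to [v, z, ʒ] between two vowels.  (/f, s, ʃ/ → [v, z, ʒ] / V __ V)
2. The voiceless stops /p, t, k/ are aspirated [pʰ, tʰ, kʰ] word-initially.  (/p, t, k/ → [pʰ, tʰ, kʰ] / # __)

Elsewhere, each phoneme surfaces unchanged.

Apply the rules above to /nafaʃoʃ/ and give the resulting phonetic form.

[navaʒoʃ]

/f/ — between /a/ and /a/, between two vowels — surfaces as [v] (rule 1).
/ʃ/ (between /a/ and /o/): between two vowels, so rule 1 applies → [ʒ].
/ʃ/ (word-final) is in the target of rule 1 but the environment (between two vowels) is not met → [ʃ].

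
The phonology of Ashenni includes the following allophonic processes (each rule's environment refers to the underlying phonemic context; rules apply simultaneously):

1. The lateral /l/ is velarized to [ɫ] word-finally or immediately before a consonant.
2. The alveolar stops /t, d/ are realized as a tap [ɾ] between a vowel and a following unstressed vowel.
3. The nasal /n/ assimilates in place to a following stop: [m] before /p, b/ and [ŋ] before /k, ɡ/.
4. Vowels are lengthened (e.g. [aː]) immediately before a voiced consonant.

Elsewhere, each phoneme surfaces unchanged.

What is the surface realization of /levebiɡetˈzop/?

[leːveːbiːɡetˈzop]

/l/ (word-initial): rule 1 targets it, but not word-finally or immediately before a consonant → unchanged [l].
/e/ (between /l/ and /v/): before a voiced consonant, so rule 4 applies → [eː].
/v/ — not in any rule's target class → [v].
/e/ — between /v/ and /b/, before a voiced consonant — surfaces as [eː] (rule 4).
/b/ — not in any rule's target class → [b].
/i/ (between /b/ and /ɡ/): before a voiced consonant, so rule 4 applies → [iː].
/ɡ/ — not in any rule's target class → [ɡ].
/e/ — between /ɡ/ and /t/; rule 4 does not apply here → [e].
/t/ — between /e/ and /z/; rule 2 does not apply here → [t].
/z/ (between /t/ and /o/) is unaffected → [z].
/o/ (between /z/ and /p/) is in the target of rule 4 but the environment (before a voiced consonant) is not met → [o].
/p/ stays [p].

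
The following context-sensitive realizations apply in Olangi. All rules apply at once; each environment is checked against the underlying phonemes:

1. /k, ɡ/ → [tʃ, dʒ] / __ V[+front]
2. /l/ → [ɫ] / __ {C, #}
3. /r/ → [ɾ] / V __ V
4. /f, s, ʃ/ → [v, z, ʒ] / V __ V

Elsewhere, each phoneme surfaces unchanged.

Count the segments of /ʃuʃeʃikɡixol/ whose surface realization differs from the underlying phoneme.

Segments that undergo a rule: /ʃ/ → [ʒ] (rule 4); /ʃ/ → [ʒ] (rule 4); /ɡ/ → [dʒ] (rule 1); /l/ → [ɫ] (rule 2).
All other segments surface unchanged.

4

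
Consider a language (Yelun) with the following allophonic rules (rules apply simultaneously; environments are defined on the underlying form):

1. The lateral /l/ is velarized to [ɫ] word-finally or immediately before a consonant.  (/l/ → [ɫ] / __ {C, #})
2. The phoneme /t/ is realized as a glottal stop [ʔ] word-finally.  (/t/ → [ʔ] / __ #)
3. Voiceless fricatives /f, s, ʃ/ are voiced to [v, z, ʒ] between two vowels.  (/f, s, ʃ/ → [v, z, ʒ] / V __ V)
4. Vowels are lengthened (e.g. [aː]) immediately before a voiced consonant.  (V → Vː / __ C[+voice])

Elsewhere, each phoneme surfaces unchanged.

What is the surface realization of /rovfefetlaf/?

/r/ — not in any rule's target class → [r].
/o/ meets the environment for rule 4 (before a voiced consonant) → [oː].
/v/ (between /o/ and /f/): no rule targets it → [v].
/f/ (between /v/ and /e/) is in the target of rule 3 but the environment (between two vowels) is not met → [f].
/e/ (between /f/ and /f/) fails the environment for rule 4, so it stays [e].
/f/ (between /e/ and /e/) occurs between two vowels → [v] by rule 3.
/e/ (between /f/ and /t/) fails the environment for rule 4, so it stays [e].
/t/ (between /e/ and /l/) is in the target of rule 2 but the environment (word-finally) is not met → [t].
/l/ (between /t/ and /a/) is in the target of rule 1 but the environment (word-finally or immediately before a consonant) is not met → [l].
/a/ — between /l/ and /f/; rule 4 does not apply here → [a].
/f/ (word-final): rule 3 targets it, but not between two vowels → unchanged [f].

[roːvfevetlaf]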